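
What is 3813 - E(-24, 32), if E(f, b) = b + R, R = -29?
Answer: 3810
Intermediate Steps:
E(f, b) = -29 + b (E(f, b) = b - 29 = -29 + b)
3813 - E(-24, 32) = 3813 - (-29 + 32) = 3813 - 1*3 = 3813 - 3 = 3810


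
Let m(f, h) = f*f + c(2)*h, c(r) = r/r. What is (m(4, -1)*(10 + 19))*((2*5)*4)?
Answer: 17400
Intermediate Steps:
c(r) = 1
m(f, h) = h + f**2 (m(f, h) = f*f + 1*h = f**2 + h = h + f**2)
(m(4, -1)*(10 + 19))*((2*5)*4) = ((-1 + 4**2)*(10 + 19))*((2*5)*4) = ((-1 + 16)*29)*(10*4) = (15*29)*40 = 435*40 = 17400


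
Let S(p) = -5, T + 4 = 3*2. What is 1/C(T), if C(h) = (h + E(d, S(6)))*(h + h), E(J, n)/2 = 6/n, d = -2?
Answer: -5/8 ≈ -0.62500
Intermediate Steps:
T = 2 (T = -4 + 3*2 = -4 + 6 = 2)
E(J, n) = 12/n (E(J, n) = 2*(6/n) = 12/n)
C(h) = 2*h*(-12/5 + h) (C(h) = (h + 12/(-5))*(h + h) = (h + 12*(-⅕))*(2*h) = (h - 12/5)*(2*h) = (-12/5 + h)*(2*h) = 2*h*(-12/5 + h))
1/C(T) = 1/((⅖)*2*(-12 + 5*2)) = 1/((⅖)*2*(-12 + 10)) = 1/((⅖)*2*(-2)) = 1/(-8/5) = -5/8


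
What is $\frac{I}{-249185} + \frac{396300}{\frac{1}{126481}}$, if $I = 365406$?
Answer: $\frac{12490253672090094}{249185} \approx 5.0124 \cdot 10^{10}$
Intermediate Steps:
$\frac{I}{-249185} + \frac{396300}{\frac{1}{126481}} = \frac{365406}{-249185} + \frac{396300}{\frac{1}{126481}} = 365406 \left(- \frac{1}{249185}\right) + 396300 \frac{1}{\frac{1}{126481}} = - \frac{365406}{249185} + 396300 \cdot 126481 = - \frac{365406}{249185} + 50124420300 = \frac{12490253672090094}{249185}$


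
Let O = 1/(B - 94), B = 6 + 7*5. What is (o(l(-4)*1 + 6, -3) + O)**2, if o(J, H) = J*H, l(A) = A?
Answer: 101761/2809 ≈ 36.227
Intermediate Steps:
B = 41 (B = 6 + 35 = 41)
o(J, H) = H*J
O = -1/53 (O = 1/(41 - 94) = 1/(-53) = -1/53 ≈ -0.018868)
(o(l(-4)*1 + 6, -3) + O)**2 = (-3*(-4*1 + 6) - 1/53)**2 = (-3*(-4 + 6) - 1/53)**2 = (-3*2 - 1/53)**2 = (-6 - 1/53)**2 = (-319/53)**2 = 101761/2809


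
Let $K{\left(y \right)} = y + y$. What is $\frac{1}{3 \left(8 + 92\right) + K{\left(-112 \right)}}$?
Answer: $\frac{1}{76} \approx 0.013158$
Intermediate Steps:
$K{\left(y \right)} = 2 y$
$\frac{1}{3 \left(8 + 92\right) + K{\left(-112 \right)}} = \frac{1}{3 \left(8 + 92\right) + 2 \left(-112\right)} = \frac{1}{3 \cdot 100 - 224} = \frac{1}{300 - 224} = \frac{1}{76}$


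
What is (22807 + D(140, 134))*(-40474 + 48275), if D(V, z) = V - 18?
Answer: 178869129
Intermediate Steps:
D(V, z) = -18 + V
(22807 + D(140, 134))*(-40474 + 48275) = (22807 + (-18 + 140))*(-40474 + 48275) = (22807 + 122)*7801 = 22929*7801 = 178869129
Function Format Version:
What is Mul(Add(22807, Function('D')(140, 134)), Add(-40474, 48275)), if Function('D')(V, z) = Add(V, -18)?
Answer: 178869129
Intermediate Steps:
Function('D')(V, z) = Add(-18, V)
Mul(Add(22807, Function('D')(140, 134)), Add(-40474, 48275)) = Mul(Add(22807, Add(-18, 140)), Add(-40474, 48275)) = Mul(Add(22807, 122), 7801) = Mul(22929, 7801) = 178869129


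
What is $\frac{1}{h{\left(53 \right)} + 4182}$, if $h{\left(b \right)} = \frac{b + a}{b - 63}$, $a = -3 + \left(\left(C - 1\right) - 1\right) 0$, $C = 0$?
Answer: $\frac{1}{4177} \approx 0.00023941$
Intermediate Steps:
$a = -3$ ($a = -3 + \left(\left(0 - 1\right) - 1\right) 0 = -3 + \left(-1 - 1\right) 0 = -3 - 0 = -3 + 0 = -3$)
$h{\left(b \right)} = \frac{-3 + b}{-63 + b}$ ($h{\left(b \right)} = \frac{b - 3}{b - 63} = \frac{-3 + b}{-63 + b}$)
$\frac{1}{h{\left(53 \right)} + 4182} = \frac{1}{\frac{-3 + 53}{-63 + 53} + 4182} = \frac{1}{\frac{1}{-10} \cdot 50 + 4182} = \frac{1}{\left(- \frac{1}{10}\right) 50 + 4182} = \frac{1}{-5 + 4182} = \frac{1}{4177}$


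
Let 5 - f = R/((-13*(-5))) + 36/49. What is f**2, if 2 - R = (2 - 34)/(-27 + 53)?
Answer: 30466655209/1714374025 ≈ 17.771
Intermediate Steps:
R = 42/13 (R = 2 - (2 - 34)/(-27 + 53) = 2 - (-32)/26 = 2 - 1*(-16/13) = 2 + 16/13 = 42/13 ≈ 3.2308)
f = 174547/41405 (f = 5 - (42/(13*((-13*(-5)))) + 36/49) = 5 - ((42/13)/65 + 36*(1/49)) = 5 - ((42/13)*(1/65) + 36/49) = 5 - (42/845 + 36/49) = 5 - 1*32478/41405 = 5 - 32478/41405 = 174547/41405 ≈ 4.2156)
f**2 = (174547/41405)**2 = 30466655209/1714374025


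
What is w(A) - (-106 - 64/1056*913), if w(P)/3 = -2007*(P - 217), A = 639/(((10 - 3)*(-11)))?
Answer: 313394192/231 ≈ 1.3567e+6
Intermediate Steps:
A = -639/77 (A = 639/((7*(-11))) = 639/(-77) = 639*(-1/77) = -639/77 ≈ -8.2987)
w(P) = 1306557 - 6021*P (w(P) = 3*(-2007*(P - 217)) = 3*(-2007*(-217 + P)) = 3*(435519 - 2007*P) = 1306557 - 6021*P)
w(A) - (-106 - 64/1056*913) = (1306557 - 6021*(-639/77)) - (-106 - 64/1056*913) = (1306557 + 3847419/77) - (-106 - 64*1/1056*913) = 104452308/77 - (-106 - 2/33*913) = 104452308/77 - (-106 - 166/3) = 104452308/77 - 1*(-484/3) = 104452308/77 + 484/3 = 313394192/231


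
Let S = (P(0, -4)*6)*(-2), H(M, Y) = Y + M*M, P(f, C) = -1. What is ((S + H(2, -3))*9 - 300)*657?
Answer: -120231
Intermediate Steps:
H(M, Y) = Y + M**2
S = 12 (S = -1*6*(-2) = -6*(-2) = 12)
((S + H(2, -3))*9 - 300)*657 = ((12 + (-3 + 2**2))*9 - 300)*657 = ((12 + (-3 + 4))*9 - 300)*657 = ((12 + 1)*9 - 300)*657 = (13*9 - 300)*657 = (117 - 300)*657 = -183*657 = -120231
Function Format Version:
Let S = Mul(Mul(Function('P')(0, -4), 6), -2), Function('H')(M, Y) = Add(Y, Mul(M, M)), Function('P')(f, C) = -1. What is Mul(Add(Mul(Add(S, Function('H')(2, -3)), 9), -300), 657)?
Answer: -120231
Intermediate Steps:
Function('H')(M, Y) = Add(Y, Pow(M, 2))
S = 12 (S = Mul(Mul(-1, 6), -2) = Mul(-6, -2) = 12)
Mul(Add(Mul(Add(S, Function('H')(2, -3)), 9), -300), 657) = Mul(Add(Mul(Add(12, Add(-3, Pow(2, 2))), 9), -300), 657) = Mul(Add(Mul(Add(12, Add(-3, 4)), 9), -300), 657) = Mul(Add(Mul(Add(12, 1), 9), -300), 657) = Mul(Add(Mul(13, 9), -300), 657) = Mul(Add(117, -300), 657) = Mul(-183, 657) = -120231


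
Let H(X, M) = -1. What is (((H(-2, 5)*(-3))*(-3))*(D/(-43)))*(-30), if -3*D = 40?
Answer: 3600/43 ≈ 83.721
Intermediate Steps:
D = -40/3 (D = -⅓*40 = -40/3 ≈ -13.333)
(((H(-2, 5)*(-3))*(-3))*(D/(-43)))*(-30) = ((-1*(-3)*(-3))*(-40/3/(-43)))*(-30) = ((3*(-3))*(-40/3*(-1/43)))*(-30) = -9*40/129*(-30) = -120/43*(-30) = 3600/43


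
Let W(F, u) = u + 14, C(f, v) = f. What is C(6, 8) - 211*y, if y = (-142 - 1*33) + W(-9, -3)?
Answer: 34610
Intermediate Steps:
W(F, u) = 14 + u
y = -164 (y = (-142 - 1*33) + (14 - 3) = (-142 - 33) + 11 = -175 + 11 = -164)
C(6, 8) - 211*y = 6 - 211*(-164) = 6 + 34604 = 34610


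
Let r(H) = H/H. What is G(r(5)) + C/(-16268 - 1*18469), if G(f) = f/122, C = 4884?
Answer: -187037/1412638 ≈ -0.13240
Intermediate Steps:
r(H) = 1
G(f) = f/122 (G(f) = f*(1/122) = f/122)
G(r(5)) + C/(-16268 - 1*18469) = (1/122)*1 + 4884/(-16268 - 1*18469) = 1/122 + 4884/(-16268 - 18469) = 1/122 + 4884/(-34737) = 1/122 + 4884*(-1/34737) = 1/122 - 1628/11579 = -187037/1412638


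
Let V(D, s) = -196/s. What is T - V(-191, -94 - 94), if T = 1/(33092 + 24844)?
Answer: -2838817/2722992 ≈ -1.0425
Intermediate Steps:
T = 1/57936 ≈ 1.7260e-5
T - V(-191, -94 - 94) = 1/57936 - (-196)/(-94 - 94) = 1/57936 - (-196)/(-188) = 1/57936 - (-196)*(-1)/188 = 1/57936 - 1*49/47 = 1/57936 - 49/47 = -2838817/2722992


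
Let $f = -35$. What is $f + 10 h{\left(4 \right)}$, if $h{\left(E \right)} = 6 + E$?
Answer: $65$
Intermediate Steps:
$f + 10 h{\left(4 \right)} = -35 + 10 \left(6 + 4\right) = -35 + 10 \cdot 10 = -35 + 100 = 65$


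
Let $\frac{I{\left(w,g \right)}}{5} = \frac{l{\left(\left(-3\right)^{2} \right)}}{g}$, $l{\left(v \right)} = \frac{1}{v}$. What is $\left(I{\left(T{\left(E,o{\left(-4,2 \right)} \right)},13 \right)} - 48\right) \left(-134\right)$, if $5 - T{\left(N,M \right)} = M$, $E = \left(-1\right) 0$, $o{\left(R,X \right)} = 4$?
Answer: $\frac{751874}{117} \approx 6426.3$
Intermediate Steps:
$E = 0$
$T{\left(N,M \right)} = 5 - M$
$I{\left(w,g \right)} = \frac{5}{9 g}$ ($I{\left(w,g \right)} = 5 \frac{1}{\left(-3\right)^{2} g} = 5 \frac{1}{9 g} = \frac{5}{9 g}$)
$\left(I{\left(T{\left(E,o{\left(-4,2 \right)} \right)},13 \right)} - 48\right) \left(-134\right) = \left(\frac{5}{9 \cdot 13} - 48\right) \left(-134\right) = \left(\frac{5}{9} \cdot \frac{1}{13} - 48\right) \left(-134\right) = \left(\frac{5}{117} - 48\right) \left(-134\right) = \left(- \frac{5611}{117}\right) \left(-134\right) = \frac{751874}{117}$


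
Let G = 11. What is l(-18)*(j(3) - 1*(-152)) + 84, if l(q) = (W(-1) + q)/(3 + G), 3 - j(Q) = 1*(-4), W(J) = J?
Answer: -1845/14 ≈ -131.79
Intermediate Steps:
j(Q) = 7 (j(Q) = 3 - (-4) = 3 - 1*(-4) = 3 + 4 = 7)
l(q) = -1/14 + q/14 (l(q) = (-1 + q)/(3 + 11) = (-1 + q)/14 = (-1 + q)*(1/14) = -1/14 + q/14)
l(-18)*(j(3) - 1*(-152)) + 84 = (-1/14 + (1/14)*(-18))*(7 - 1*(-152)) + 84 = (-1/14 - 9/7)*(7 + 152) + 84 = -19/14*159 + 84 = -3021/14 + 84 = -1845/14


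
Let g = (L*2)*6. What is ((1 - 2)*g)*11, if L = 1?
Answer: -132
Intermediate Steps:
g = 12 (g = (1*2)*6 = 2*6 = 12)
((1 - 2)*g)*11 = ((1 - 2)*12)*11 = -1*12*11 = -12*11 = -132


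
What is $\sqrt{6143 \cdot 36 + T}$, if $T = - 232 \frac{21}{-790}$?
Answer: $\frac{2 \sqrt{8626394730}}{395} \approx 470.27$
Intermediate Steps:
$T = \frac{2436}{395}$ ($T = - 232 \cdot 21 \left(- \frac{1}{790}\right) = \left(-232\right) \left(- \frac{21}{790}\right) = \frac{2436}{395} \approx 6.1671$)
$\sqrt{6143 \cdot 36 + T} = \sqrt{6143 \cdot 36 + \frac{2436}{395}} = \sqrt{221148 + \frac{2436}{395}} = \sqrt{\frac{87355896}{395}} = \frac{2 \sqrt{8626394730}}{395}$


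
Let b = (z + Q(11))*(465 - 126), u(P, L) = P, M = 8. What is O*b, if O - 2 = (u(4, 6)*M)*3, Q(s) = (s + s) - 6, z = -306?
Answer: -9634380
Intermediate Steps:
Q(s) = -6 + 2*s (Q(s) = 2*s - 6 = -6 + 2*s)
O = 98 (O = 2 + (4*8)*3 = 2 + 32*3 = 2 + 96 = 98)
b = -98310 (b = (-306 + (-6 + 2*11))*(465 - 126) = (-306 + (-6 + 22))*339 = (-306 + 16)*339 = -290*339 = -98310)
O*b = 98*(-98310) = -9634380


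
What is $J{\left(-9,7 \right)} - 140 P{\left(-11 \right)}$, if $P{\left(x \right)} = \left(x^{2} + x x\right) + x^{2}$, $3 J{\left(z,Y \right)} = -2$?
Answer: $- \frac{152462}{3} \approx -50821.0$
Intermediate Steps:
$J{\left(z,Y \right)} = - \frac{2}{3}$ ($J{\left(z,Y \right)} = \frac{1}{3} \left(-2\right) = - \frac{2}{3}$)
$P{\left(x \right)} = 3 x^{2}$ ($P{\left(x \right)} = \left(x^{2} + x^{2}\right) + x^{2} = 2 x^{2} + x^{2} = 3 x^{2}$)
$J{\left(-9,7 \right)} - 140 P{\left(-11 \right)} = - \frac{2}{3} - 140 \cdot 3 \left(-11\right)^{2} = - \frac{2}{3} - 140 \cdot 3 \cdot 121 = - \frac{2}{3} - 50820 = - \frac{152462}{3}$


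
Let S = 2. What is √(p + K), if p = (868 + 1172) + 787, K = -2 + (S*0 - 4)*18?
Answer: √2753 ≈ 52.469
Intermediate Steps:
K = -74 (K = -2 + (2*0 - 4)*18 = -2 + (0 - 4)*18 = -2 - 4*18 = -2 - 72 = -74)
p = 2827 (p = 2040 + 787 = 2827)
√(p + K) = √(2827 - 74) = √2753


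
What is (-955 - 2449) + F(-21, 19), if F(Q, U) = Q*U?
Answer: -3803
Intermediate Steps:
(-955 - 2449) + F(-21, 19) = (-955 - 2449) - 21*19 = -3404 - 399 = -3803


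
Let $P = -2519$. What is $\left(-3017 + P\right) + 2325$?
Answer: $-3211$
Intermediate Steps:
$\left(-3017 + P\right) + 2325 = \left(-3017 - 2519\right) + 2325 = -5536 + 2325 = -3211$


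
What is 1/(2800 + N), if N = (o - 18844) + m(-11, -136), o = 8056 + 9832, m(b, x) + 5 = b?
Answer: 1/1828 ≈ 0.00054705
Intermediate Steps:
m(b, x) = -5 + b
o = 17888
N = -972 (N = (17888 - 18844) + (-5 - 11) = -956 - 16 = -972)
1/(2800 + N) = 1/(2800 - 972) = 1/1828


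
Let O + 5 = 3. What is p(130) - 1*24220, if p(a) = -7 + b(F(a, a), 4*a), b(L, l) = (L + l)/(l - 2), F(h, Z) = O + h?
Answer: -6274469/259 ≈ -24226.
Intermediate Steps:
O = -2 (O = -5 + 3 = -2)
F(h, Z) = -2 + h
b(L, l) = (L + l)/(-2 + l)
p(a) = -7 + (-2 + 5*a)/(-2 + 4*a) (p(a) = -7 + ((-2 + a) + 4*a)/(-2 + 4*a) = -7 + (-2 + 5*a)/(-2 + 4*a))
p(130) - 1*24220 = (12 - 23*130)/(2*(-1 + 2*130)) - 1*24220 = (12 - 2990)/(2*(-1 + 260)) - 24220 = (1/2)*(-2978)/259 - 24220 = (1/2)*(1/259)*(-2978) - 24220 = -1489/259 - 24220 = -6274469/259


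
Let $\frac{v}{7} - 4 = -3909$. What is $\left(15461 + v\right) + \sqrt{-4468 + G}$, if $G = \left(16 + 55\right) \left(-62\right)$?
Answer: $-11874 + i \sqrt{8870} \approx -11874.0 + 94.181 i$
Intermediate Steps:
$v = -27335$ ($v = 28 + 7 \left(-3909\right) = 28 - 27363 = -27335$)
$G = -4402$ ($G = 71 \left(-62\right) = -4402$)
$\left(15461 + v\right) + \sqrt{-4468 + G} = \left(15461 - 27335\right) + \sqrt{-4468 - 4402} = -11874 + \sqrt{-8870} = -11874 + i \sqrt{8870}$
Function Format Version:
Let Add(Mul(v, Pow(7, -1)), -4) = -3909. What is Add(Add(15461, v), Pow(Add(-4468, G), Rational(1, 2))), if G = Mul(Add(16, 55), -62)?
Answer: Add(-11874, Mul(I, Pow(8870, Rational(1, 2)))) ≈ Add(-11874., Mul(94.181, I))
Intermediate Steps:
v = -27335 (v = Add(28, Mul(7, -3909)) = Add(28, -27363) = -27335)
G = -4402 (G = Mul(71, -62) = -4402)
Add(Add(15461, v), Pow(Add(-4468, G), Rational(1, 2))) = Add(Add(15461, -27335), Pow(Add(-4468, -4402), Rational(1, 2))) = Add(-11874, Pow(-8870, Rational(1, 2))) = Add(-11874, Mul(I, Pow(8870, Rational(1, 2))))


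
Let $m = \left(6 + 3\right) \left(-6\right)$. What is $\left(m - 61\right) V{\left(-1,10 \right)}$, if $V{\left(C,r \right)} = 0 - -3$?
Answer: $-345$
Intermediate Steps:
$V{\left(C,r \right)} = 3$ ($V{\left(C,r \right)} = 0 + 3 = 3$)
$m = -54$ ($m = 9 \left(-6\right) = -54$)
$\left(m - 61\right) V{\left(-1,10 \right)} = \left(-54 - 61\right) 3 = \left(-115\right) 3 = -345$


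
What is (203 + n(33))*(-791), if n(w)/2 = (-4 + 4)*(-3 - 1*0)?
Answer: -160573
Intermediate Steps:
n(w) = 0 (n(w) = 2*((-4 + 4)*(-3 - 1*0)) = 2*(0*(-3 + 0)) = 2*(0*(-3)) = 2*0 = 0)
(203 + n(33))*(-791) = (203 + 0)*(-791) = 203*(-791) = -160573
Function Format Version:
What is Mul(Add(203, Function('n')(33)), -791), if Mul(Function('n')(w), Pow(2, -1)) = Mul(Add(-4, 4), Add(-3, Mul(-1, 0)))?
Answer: -160573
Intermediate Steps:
Function('n')(w) = 0 (Function('n')(w) = Mul(2, Mul(Add(-4, 4), Add(-3, Mul(-1, 0)))) = Mul(2, Mul(0, Add(-3, 0))) = Mul(2, Mul(0, -3)) = Mul(2, 0) = 0)
Mul(Add(203, Function('n')(33)), -791) = Mul(Add(203, 0), -791) = Mul(203, -791) = -160573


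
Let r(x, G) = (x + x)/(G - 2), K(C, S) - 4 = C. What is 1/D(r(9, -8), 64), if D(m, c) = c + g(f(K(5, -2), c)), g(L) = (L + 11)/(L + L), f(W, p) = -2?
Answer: 4/247 ≈ 0.016194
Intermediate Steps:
K(C, S) = 4 + C
g(L) = (11 + L)/(2*L) (g(L) = (11 + L)/((2*L)) = (11 + L)*(1/(2*L)) = (11 + L)/(2*L))
r(x, G) = 2*x/(-2 + G) (r(x, G) = (2*x)/(-2 + G) = 2*x/(-2 + G))
D(m, c) = -9/4 + c (D(m, c) = c + (1/2)*(11 - 2)/(-2) = c + (1/2)*(-1/2)*9 = c - 9/4 = -9/4 + c)
1/D(r(9, -8), 64) = 1/(-9/4 + 64) = 1/(247/4) = 4/247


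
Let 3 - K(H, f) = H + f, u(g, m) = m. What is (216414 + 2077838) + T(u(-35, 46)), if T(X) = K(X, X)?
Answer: 2294163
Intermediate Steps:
K(H, f) = 3 - H - f (K(H, f) = 3 - (H + f) = 3 + (-H - f) = 3 - H - f)
T(X) = 3 - 2*X (T(X) = 3 - X - X = 3 - 2*X)
(216414 + 2077838) + T(u(-35, 46)) = (216414 + 2077838) + (3 - 2*46) = 2294252 + (3 - 92) = 2294252 - 89 = 2294163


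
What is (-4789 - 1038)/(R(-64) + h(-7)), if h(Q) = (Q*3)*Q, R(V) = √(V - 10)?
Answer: -856569/21683 + 5827*I*√74/21683 ≈ -39.504 + 2.3118*I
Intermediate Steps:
R(V) = √(-10 + V)
h(Q) = 3*Q² (h(Q) = (3*Q)*Q = 3*Q²)
(-4789 - 1038)/(R(-64) + h(-7)) = (-4789 - 1038)/(√(-10 - 64) + 3*(-7)²) = -5827/(√(-74) + 3*49) = -5827/(I*√74 + 147) = -5827/(147 + I*√74)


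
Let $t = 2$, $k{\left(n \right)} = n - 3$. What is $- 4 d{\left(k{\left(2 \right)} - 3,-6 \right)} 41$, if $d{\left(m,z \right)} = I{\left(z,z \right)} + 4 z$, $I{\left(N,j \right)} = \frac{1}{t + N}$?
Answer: $3977$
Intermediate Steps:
$k{\left(n \right)} = -3 + n$
$I{\left(N,j \right)} = \frac{1}{2 + N}$
$d{\left(m,z \right)} = \frac{1}{2 + z} + 4 z$
$- 4 d{\left(k{\left(2 \right)} - 3,-6 \right)} 41 = - 4 \frac{1 + 4 \left(-6\right) \left(2 - 6\right)}{2 - 6} \cdot 41 = - 4 \frac{1 + 4 \left(-6\right) \left(-4\right)}{-4} \cdot 41 = - 4 \left(- \frac{1 + 96}{4}\right) 41 = - 4 \left(\left(- \frac{1}{4}\right) 97\right) 41 = \left(-4\right) \left(- \frac{97}{4}\right) 41 = 97 \cdot 41 = 3977$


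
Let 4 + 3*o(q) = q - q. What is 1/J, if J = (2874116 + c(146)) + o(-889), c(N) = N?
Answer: 3/8622782 ≈ 3.4792e-7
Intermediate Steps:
o(q) = -4/3 (o(q) = -4/3 + (q - q)/3 = -4/3 + (⅓)*0 = -4/3 + 0 = -4/3)
J = 8622782/3 (J = (2874116 + 146) - 4/3 = 2874262 - 4/3 = 8622782/3 ≈ 2.8743e+6)
1/J = 1/(8622782/3) = 3/8622782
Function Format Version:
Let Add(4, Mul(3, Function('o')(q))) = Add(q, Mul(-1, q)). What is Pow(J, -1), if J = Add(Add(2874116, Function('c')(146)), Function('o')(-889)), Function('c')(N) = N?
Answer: Rational(3, 8622782) ≈ 3.4792e-7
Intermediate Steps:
Function('o')(q) = Rational(-4, 3) (Function('o')(q) = Add(Rational(-4, 3), Mul(Rational(1, 3), Add(q, Mul(-1, q)))) = Add(Rational(-4, 3), Mul(Rational(1, 3), 0)) = Add(Rational(-4, 3), 0) = Rational(-4, 3))
J = Rational(8622782, 3) (J = Add(Add(2874116, 146), Rational(-4, 3)) = Add(2874262, Rational(-4, 3)) = Rational(8622782, 3) ≈ 2.8743e+6)
Pow(J, -1) = Pow(Rational(8622782, 3), -1) = Rational(3, 8622782)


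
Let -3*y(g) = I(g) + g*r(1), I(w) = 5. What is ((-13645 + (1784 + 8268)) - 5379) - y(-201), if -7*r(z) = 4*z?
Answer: -187573/21 ≈ -8932.0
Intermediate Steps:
r(z) = -4*z/7
y(g) = -5/3 + 4*g/21 (y(g) = -(5 + g*(-4/7*1))/3 = -(5 + g*(-4/7))/3 = -(5 - 4*g/7)/3 = -5/3 + 4*g/21)
((-13645 + (1784 + 8268)) - 5379) - y(-201) = ((-13645 + (1784 + 8268)) - 5379) - (-5/3 + (4/21)*(-201)) = ((-13645 + 10052) - 5379) - (-5/3 - 268/7) = (-3593 - 5379) - 1*(-839/21) = -8972 + 839/21 = -187573/21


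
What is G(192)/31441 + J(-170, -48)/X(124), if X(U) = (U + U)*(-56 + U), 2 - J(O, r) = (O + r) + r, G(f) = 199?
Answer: 2945531/132555256 ≈ 0.022221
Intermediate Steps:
J(O, r) = 2 - O - 2*r (J(O, r) = 2 - ((O + r) + r) = 2 - (O + 2*r) = 2 + (-O - 2*r) = 2 - O - 2*r)
X(U) = 2*U*(-56 + U) (X(U) = (2*U)*(-56 + U) = 2*U*(-56 + U))
G(192)/31441 + J(-170, -48)/X(124) = 199/31441 + (2 - 1*(-170) - 2*(-48))/((2*124*(-56 + 124))) = 199*(1/31441) + (2 + 170 + 96)/((2*124*68)) = 199/31441 + 268/16864 = 199/31441 + 268*(1/16864) = 199/31441 + 67/4216 = 2945531/132555256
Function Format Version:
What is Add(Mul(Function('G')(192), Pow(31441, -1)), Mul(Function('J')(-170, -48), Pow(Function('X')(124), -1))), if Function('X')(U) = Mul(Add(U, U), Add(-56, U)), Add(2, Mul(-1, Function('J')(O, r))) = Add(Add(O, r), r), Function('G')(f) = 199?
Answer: Rational(2945531, 132555256) ≈ 0.022221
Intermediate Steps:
Function('J')(O, r) = Add(2, Mul(-1, O), Mul(-2, r)) (Function('J')(O, r) = Add(2, Mul(-1, Add(Add(O, r), r))) = Add(2, Mul(-1, Add(O, Mul(2, r)))) = Add(2, Add(Mul(-1, O), Mul(-2, r))) = Add(2, Mul(-1, O), Mul(-2, r)))
Function('X')(U) = Mul(2, U, Add(-56, U)) (Function('X')(U) = Mul(Mul(2, U), Add(-56, U)) = Mul(2, U, Add(-56, U)))
Add(Mul(Function('G')(192), Pow(31441, -1)), Mul(Function('J')(-170, -48), Pow(Function('X')(124), -1))) = Add(Mul(199, Pow(31441, -1)), Mul(Add(2, Mul(-1, -170), Mul(-2, -48)), Pow(Mul(2, 124, Add(-56, 124)), -1))) = Add(Mul(199, Rational(1, 31441)), Mul(Add(2, 170, 96), Pow(Mul(2, 124, 68), -1))) = Add(Rational(199, 31441), Mul(268, Pow(16864, -1))) = Add(Rational(199, 31441), Mul(268, Rational(1, 16864))) = Add(Rational(199, 31441), Rational(67, 4216)) = Rational(2945531, 132555256)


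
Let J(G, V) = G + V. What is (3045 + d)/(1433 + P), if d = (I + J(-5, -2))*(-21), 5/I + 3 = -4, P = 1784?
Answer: 3207/3217 ≈ 0.99689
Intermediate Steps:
I = -5/7 (I = 5/(-3 - 4) = 5/(-7) = 5*(-1/7) = -5/7 ≈ -0.71429)
d = 162 (d = (-5/7 + (-5 - 2))*(-21) = (-5/7 - 7)*(-21) = -54/7*(-21) = 162)
(3045 + d)/(1433 + P) = (3045 + 162)/(1433 + 1784) = 3207/3217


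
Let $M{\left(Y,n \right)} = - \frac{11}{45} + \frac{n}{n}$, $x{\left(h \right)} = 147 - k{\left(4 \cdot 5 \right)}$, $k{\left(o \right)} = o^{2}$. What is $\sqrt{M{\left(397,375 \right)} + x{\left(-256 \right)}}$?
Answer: $\frac{i \sqrt{56755}}{15} \approx 15.882 i$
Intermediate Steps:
$x{\left(h \right)} = -253$ ($x{\left(h \right)} = 147 - \left(4 \cdot 5\right)^{2} = 147 - 20^{2} = 147 - 400 = -253$)
$M{\left(Y,n \right)} = \frac{34}{45}$ ($M{\left(Y,n \right)} = \left(-11\right) \frac{1}{45} + 1 = - \frac{11}{45} + 1 = \frac{34}{45}$)
$\sqrt{M{\left(397,375 \right)} + x{\left(-256 \right)}} = \sqrt{\frac{34}{45} - 253} = \sqrt{- \frac{11351}{45}} = \frac{i \sqrt{56755}}{15}$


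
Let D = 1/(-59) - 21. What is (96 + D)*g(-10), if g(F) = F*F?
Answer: 442400/59 ≈ 7498.3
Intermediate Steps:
g(F) = F²
D = -1240/59 (D = -1/59 - 21 = -1240/59 ≈ -21.017)
(96 + D)*g(-10) = (96 - 1240/59)*(-10)² = (4424/59)*100 = 442400/59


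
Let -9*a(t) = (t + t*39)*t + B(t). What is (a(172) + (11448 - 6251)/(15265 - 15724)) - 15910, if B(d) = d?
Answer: -67668019/459 ≈ -1.4743e+5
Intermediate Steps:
a(t) = -40*t**2/9 - t/9 (a(t) = -((t + t*39)*t + t)/9 = -((t + 39*t)*t + t)/9 = -((40*t)*t + t)/9 = -(40*t**2 + t)/9 = -(t + 40*t**2)/9 = -40*t**2/9 - t/9)
(a(172) + (11448 - 6251)/(15265 - 15724)) - 15910 = ((1/9)*172*(-1 - 40*172) + (11448 - 6251)/(15265 - 15724)) - 15910 = ((1/9)*172*(-1 - 6880) + 5197/(-459)) - 15910 = ((1/9)*172*(-6881) + 5197*(-1/459)) - 15910 = (-1183532/9 - 5197/459) - 15910 = -60365329/459 - 15910 = -67668019/459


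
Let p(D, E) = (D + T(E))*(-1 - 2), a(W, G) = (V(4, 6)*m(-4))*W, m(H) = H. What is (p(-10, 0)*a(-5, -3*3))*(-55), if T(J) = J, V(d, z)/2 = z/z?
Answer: -66000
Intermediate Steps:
V(d, z) = 2 (V(d, z) = 2*(z/z) = 2*1 = 2)
a(W, G) = -8*W (a(W, G) = (2*(-4))*W = -8*W)
p(D, E) = -3*D - 3*E (p(D, E) = (D + E)*(-1 - 2) = (D + E)*(-3) = -3*D - 3*E)
(p(-10, 0)*a(-5, -3*3))*(-55) = ((-3*(-10) - 3*0)*(-8*(-5)))*(-55) = ((30 + 0)*40)*(-55) = (30*40)*(-55) = 1200*(-55) = -66000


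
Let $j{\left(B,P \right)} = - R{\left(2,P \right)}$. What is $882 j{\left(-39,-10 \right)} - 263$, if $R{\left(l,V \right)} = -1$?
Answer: $619$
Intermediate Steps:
$j{\left(B,P \right)} = 1$ ($j{\left(B,P \right)} = \left(-1\right) \left(-1\right) = 1$)
$882 j{\left(-39,-10 \right)} - 263 = 882 \cdot 1 - 263 = 882 - 263 = 619$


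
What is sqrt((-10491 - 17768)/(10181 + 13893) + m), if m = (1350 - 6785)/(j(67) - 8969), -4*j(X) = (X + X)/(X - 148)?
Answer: I*sqrt(694698924924670198966)/34977379414 ≈ 0.75355*I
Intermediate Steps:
j(X) = -X/(2*(-148 + X)) (j(X) = -(X + X)/(4*(X - 148)) = -2*X/(4*(-148 + X)) = -X/(2*(-148 + X)))
m = 880470/1452911 (m = (1350 - 6785)/(-1*67/(-296 + 2*67) - 8969) = -5435/(-1*67/(-296 + 134) - 8969) = -5435/(-1*67/(-162) - 8969) = -5435/(-1*67*(-1/162) - 8969) = -5435/(67/162 - 8969) = -5435/(-1452911/162) = -5435*(-162/1452911) = 880470/1452911 ≈ 0.60600)
sqrt((-10491 - 17768)/(10181 + 13893) + m) = sqrt((-10491 - 17768)/(10181 + 13893) + 880470/1452911) = sqrt(-28259/24074 + 880470/1452911) = sqrt(-19861377169/34977379414) = I*sqrt(694698924924670198966)/34977379414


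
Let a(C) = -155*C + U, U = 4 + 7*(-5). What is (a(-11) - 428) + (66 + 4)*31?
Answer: 3416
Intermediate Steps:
U = -31 (U = 4 - 35 = -31)
a(C) = -31 - 155*C (a(C) = -155*C - 31 = -31 - 155*C)
(a(-11) - 428) + (66 + 4)*31 = ((-31 - 155*(-11)) - 428) + (66 + 4)*31 = ((-31 + 1705) - 428) + 70*31 = (1674 - 428) + 2170 = 1246 + 2170 = 3416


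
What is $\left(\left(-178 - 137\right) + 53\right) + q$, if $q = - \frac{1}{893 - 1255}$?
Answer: $- \frac{94843}{362} \approx -262.0$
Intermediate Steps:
$q = \frac{1}{362}$ ($q = - \frac{1}{-362} = \left(-1\right) \left(- \frac{1}{362}\right) = \frac{1}{362} \approx 0.0027624$)
$\left(\left(-178 - 137\right) + 53\right) + q = \left(\left(-178 - 137\right) + 53\right) + \frac{1}{362} = \left(-315 + 53\right) + \frac{1}{362} = -262 + \frac{1}{362} = - \frac{94843}{362}$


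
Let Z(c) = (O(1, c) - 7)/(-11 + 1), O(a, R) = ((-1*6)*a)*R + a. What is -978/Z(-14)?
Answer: 1630/13 ≈ 125.38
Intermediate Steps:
O(a, R) = a - 6*R*a (O(a, R) = (-6*a)*R + a = -6*R*a + a = a - 6*R*a)
Z(c) = 3/5 + 3*c/5 (Z(c) = (1*(1 - 6*c) - 7)/(-11 + 1) = ((1 - 6*c) - 7)/(-10) = (-6 - 6*c)*(-1/10) = 3/5 + 3*c/5)
-978/Z(-14) = -978/(3/5 + (3/5)*(-14)) = -978/(3/5 - 42/5) = -978/(-39/5) = -978*(-5/39) = 1630/13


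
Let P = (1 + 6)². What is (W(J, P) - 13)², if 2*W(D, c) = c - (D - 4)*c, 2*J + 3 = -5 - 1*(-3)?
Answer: 466489/16 ≈ 29156.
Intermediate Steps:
P = 49 (P = 7² = 49)
J = -5/2 (J = -3/2 + (-5 - 1*(-3))/2 = -3/2 + (-5 + 3)/2 = -3/2 + (½)*(-2) = -3/2 - 1 = -5/2 ≈ -2.5000)
W(D, c) = c/2 - c*(-4 + D)/2 (W(D, c) = (c - (D - 4)*c)/2 = (c - (-4 + D)*c)/2 = (c - c*(-4 + D))/2 = c/2 - c*(-4 + D)/2)
(W(J, P) - 13)² = ((½)*49*(5 - 1*(-5/2)) - 13)² = ((½)*49*(5 + 5/2) - 13)² = ((½)*49*(15/2) - 13)² = (735/4 - 13)² = (683/4)² = 466489/16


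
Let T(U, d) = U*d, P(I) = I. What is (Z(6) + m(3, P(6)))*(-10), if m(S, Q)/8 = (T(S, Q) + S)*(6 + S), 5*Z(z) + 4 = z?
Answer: -15124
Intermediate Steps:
Z(z) = -⅘ + z/5
m(S, Q) = 8*(6 + S)*(S + Q*S) (m(S, Q) = 8*((S*Q + S)*(6 + S)) = 8*((Q*S + S)*(6 + S)) = 8*((S + Q*S)*(6 + S)) = 8*((6 + S)*(S + Q*S)) = 8*(6 + S)*(S + Q*S))
(Z(6) + m(3, P(6)))*(-10) = ((-⅘ + (⅕)*6) + 8*3*(6 + 3 + 6*6 + 6*3))*(-10) = ((-⅘ + 6/5) + 8*3*(6 + 3 + 36 + 18))*(-10) = (⅖ + 8*3*63)*(-10) = (⅖ + 1512)*(-10) = (7562/5)*(-10) = -15124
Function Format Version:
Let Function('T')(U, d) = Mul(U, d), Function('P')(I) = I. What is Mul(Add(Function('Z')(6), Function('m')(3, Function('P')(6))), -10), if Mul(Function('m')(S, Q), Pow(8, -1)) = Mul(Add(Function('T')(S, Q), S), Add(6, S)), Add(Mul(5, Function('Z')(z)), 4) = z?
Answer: -15124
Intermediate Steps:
Function('Z')(z) = Add(Rational(-4, 5), Mul(Rational(1, 5), z))
Function('m')(S, Q) = Mul(8, Add(6, S), Add(S, Mul(Q, S))) (Function('m')(S, Q) = Mul(8, Mul(Add(Mul(S, Q), S), Add(6, S))) = Mul(8, Mul(Add(Mul(Q, S), S), Add(6, S))) = Mul(8, Mul(Add(S, Mul(Q, S)), Add(6, S))) = Mul(8, Mul(Add(6, S), Add(S, Mul(Q, S)))) = Mul(8, Add(6, S), Add(S, Mul(Q, S))))
Mul(Add(Function('Z')(6), Function('m')(3, Function('P')(6))), -10) = Mul(Add(Add(Rational(-4, 5), Mul(Rational(1, 5), 6)), Mul(8, 3, Add(6, 3, Mul(6, 6), Mul(6, 3)))), -10) = Mul(Add(Add(Rational(-4, 5), Rational(6, 5)), Mul(8, 3, Add(6, 3, 36, 18))), -10) = Mul(Add(Rational(2, 5), Mul(8, 3, 63)), -10) = Mul(Add(Rational(2, 5), 1512), -10) = Mul(Rational(7562, 5), -10) = -15124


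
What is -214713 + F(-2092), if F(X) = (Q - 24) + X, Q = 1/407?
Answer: -88249402/407 ≈ -2.1683e+5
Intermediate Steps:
Q = 1/407 ≈ 0.0024570
F(X) = -9767/407 + X (F(X) = (1/407 - 24) + X = -9767/407 + X)
-214713 + F(-2092) = -214713 + (-9767/407 - 2092) = -214713 - 861211/407 = -88249402/407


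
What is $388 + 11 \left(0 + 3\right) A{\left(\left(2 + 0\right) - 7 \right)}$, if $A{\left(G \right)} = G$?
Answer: $223$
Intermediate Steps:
$388 + 11 \left(0 + 3\right) A{\left(\left(2 + 0\right) - 7 \right)} = 388 + 11 \left(0 + 3\right) \left(\left(2 + 0\right) - 7\right) = 388 + 11 \cdot 3 \left(2 - 7\right) = 388 + 33 \left(-5\right) = 388 - 165 = 223$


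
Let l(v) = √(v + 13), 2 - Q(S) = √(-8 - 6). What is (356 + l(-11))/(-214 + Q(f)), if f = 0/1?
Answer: -37736/22479 - 106*√2/22479 + I*√7/22479 + 178*I*√14/22479 ≈ -1.6854 + 0.029746*I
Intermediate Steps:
f = 0 (f = 0*1 = 0)
Q(S) = 2 - I*√14 (Q(S) = 2 - √(-8 - 6) = 2 - √(-14) = 2 - I*√14)
l(v) = √(13 + v)
(356 + l(-11))/(-214 + Q(f)) = (356 + √(13 - 11))/(-214 + (2 - I*√14)) = (356 + √2)/(-212 - I*√14)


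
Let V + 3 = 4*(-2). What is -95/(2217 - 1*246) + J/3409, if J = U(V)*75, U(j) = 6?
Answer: 563095/6719139 ≈ 0.083805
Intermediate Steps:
V = -11 (V = -3 + 4*(-2) = -3 - 8 = -11)
J = 450 (J = 6*75 = 450)
-95/(2217 - 1*246) + J/3409 = -95/(2217 - 1*246) + 450/3409 = -95/(2217 - 246) + 450*(1/3409) = -95/1971 + 450/3409 = 563095/6719139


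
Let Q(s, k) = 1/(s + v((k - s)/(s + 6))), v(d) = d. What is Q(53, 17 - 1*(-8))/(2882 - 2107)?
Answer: 59/2401725 ≈ 2.4566e-5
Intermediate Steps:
Q(s, k) = 1/(s + (k - s)/(6 + s)) (Q(s, k) = 1/(s + (k - s)/(s + 6)) = 1/(s + (k - s)/(6 + s)))
Q(53, 17 - 1*(-8))/(2882 - 2107) = ((6 + 53)/((17 - 1*(-8)) - 1*53 + 53*(6 + 53)))/(2882 - 2107) = (59/((17 + 8) - 53 + 53*59))/775 = (59/(25 - 53 + 3127))*(1/775) = (59/3099)*(1/775) = 59/2401725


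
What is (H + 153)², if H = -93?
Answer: 3600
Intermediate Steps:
(H + 153)² = (-93 + 153)² = 60² = 3600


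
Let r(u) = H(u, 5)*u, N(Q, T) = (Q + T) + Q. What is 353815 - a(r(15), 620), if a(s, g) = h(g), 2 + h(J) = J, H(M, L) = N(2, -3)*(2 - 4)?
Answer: 353197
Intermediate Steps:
N(Q, T) = T + 2*Q
H(M, L) = -2 (H(M, L) = (-3 + 2*2)*(2 - 4) = (-3 + 4)*(-2) = 1*(-2) = -2)
r(u) = -2*u
h(J) = -2 + J
a(s, g) = -2 + g
353815 - a(r(15), 620) = 353815 - (-2 + 620) = 353815 - 1*618 = 353815 - 618 = 353197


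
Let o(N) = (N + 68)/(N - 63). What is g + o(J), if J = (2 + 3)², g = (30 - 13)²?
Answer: 10889/38 ≈ 286.55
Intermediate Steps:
g = 289 (g = 17² = 289)
J = 25 (J = 5² = 25)
o(N) = (68 + N)/(-63 + N)
g + o(J) = 289 + (68 + 25)/(-63 + 25) = 289 + 93/(-38) = 289 - 1/38*93 = 289 - 93/38 = 10889/38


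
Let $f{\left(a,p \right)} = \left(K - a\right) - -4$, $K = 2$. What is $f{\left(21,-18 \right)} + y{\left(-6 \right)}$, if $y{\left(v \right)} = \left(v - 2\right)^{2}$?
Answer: $49$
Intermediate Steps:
$f{\left(a,p \right)} = 6 - a$ ($f{\left(a,p \right)} = \left(2 - a\right) - -4 = \left(2 - a\right) + 4 = 6 - a$)
$y{\left(v \right)} = \left(-2 + v\right)^{2}$
$f{\left(21,-18 \right)} + y{\left(-6 \right)} = \left(6 - 21\right) + \left(-2 - 6\right)^{2} = \left(6 - 21\right) + \left(-8\right)^{2} = -15 + 64 = 49$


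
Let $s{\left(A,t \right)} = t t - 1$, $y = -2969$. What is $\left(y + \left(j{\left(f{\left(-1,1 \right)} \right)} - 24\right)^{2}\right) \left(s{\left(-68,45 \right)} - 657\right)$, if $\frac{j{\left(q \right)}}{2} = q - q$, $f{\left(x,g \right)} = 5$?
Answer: $-3271231$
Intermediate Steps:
$s{\left(A,t \right)} = -1 + t^{2}$ ($s{\left(A,t \right)} = t^{2} - 1 = -1 + t^{2}$)
$j{\left(q \right)} = 0$ ($j{\left(q \right)} = 2 \left(q - q\right) = 2 \cdot 0 = 0$)
$\left(y + \left(j{\left(f{\left(-1,1 \right)} \right)} - 24\right)^{2}\right) \left(s{\left(-68,45 \right)} - 657\right) = \left(-2969 + \left(0 - 24\right)^{2}\right) \left(\left(-1 + 45^{2}\right) - 657\right) = \left(-2969 + \left(-24\right)^{2}\right) \left(\left(-1 + 2025\right) - 657\right) = \left(-2969 + 576\right) \left(2024 - 657\right) = \left(-2393\right) 1367 = -3271231$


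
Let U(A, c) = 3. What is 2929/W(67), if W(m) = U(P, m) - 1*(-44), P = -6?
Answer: 2929/47 ≈ 62.319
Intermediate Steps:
W(m) = 47 (W(m) = 3 - 1*(-44) = 3 + 44 = 47)
2929/W(67) = 2929/47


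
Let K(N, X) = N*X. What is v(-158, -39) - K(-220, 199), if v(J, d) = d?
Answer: 43741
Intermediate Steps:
v(-158, -39) - K(-220, 199) = -39 - (-220)*199 = -39 - 1*(-43780) = -39 + 43780 = 43741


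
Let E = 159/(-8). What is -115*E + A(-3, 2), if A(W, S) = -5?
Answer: 18245/8 ≈ 2280.6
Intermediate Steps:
E = -159/8 (E = 159*(-⅛) = -159/8 ≈ -19.875)
-115*E + A(-3, 2) = -115*(-159/8) - 5 = 18285/8 - 5 = 18245/8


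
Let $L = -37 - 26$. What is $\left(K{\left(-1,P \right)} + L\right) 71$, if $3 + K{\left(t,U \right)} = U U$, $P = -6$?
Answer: $-2130$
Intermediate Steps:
$L = -63$
$K{\left(t,U \right)} = -3 + U^{2}$ ($K{\left(t,U \right)} = -3 + U U = -3 + U^{2}$)
$\left(K{\left(-1,P \right)} + L\right) 71 = \left(\left(-3 + \left(-6\right)^{2}\right) - 63\right) 71 = \left(\left(-3 + 36\right) - 63\right) 71 = \left(33 - 63\right) 71 = \left(-30\right) 71 = -2130$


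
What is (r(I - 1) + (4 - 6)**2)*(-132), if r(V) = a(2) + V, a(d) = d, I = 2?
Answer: -924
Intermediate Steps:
r(V) = 2 + V
(r(I - 1) + (4 - 6)**2)*(-132) = ((2 + (2 - 1)) + (4 - 6)**2)*(-132) = ((2 + 1) + (-2)**2)*(-132) = (3 + 4)*(-132) = 7*(-132) = -924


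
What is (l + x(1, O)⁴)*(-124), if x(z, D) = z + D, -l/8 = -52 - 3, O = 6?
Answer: -352284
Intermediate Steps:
l = 440 (l = -8*(-52 - 3) = -8*(-55) = 440)
x(z, D) = D + z
(l + x(1, O)⁴)*(-124) = (440 + (6 + 1)⁴)*(-124) = (440 + 7⁴)*(-124) = (440 + 2401)*(-124) = 2841*(-124) = -352284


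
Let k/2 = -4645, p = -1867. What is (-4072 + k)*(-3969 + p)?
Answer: 77980632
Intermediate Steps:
k = -9290 (k = 2*(-4645) = -9290)
(-4072 + k)*(-3969 + p) = (-4072 - 9290)*(-3969 - 1867) = -13362*(-5836) = 77980632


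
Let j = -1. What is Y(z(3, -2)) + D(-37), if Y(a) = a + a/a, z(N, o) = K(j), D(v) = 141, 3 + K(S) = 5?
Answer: 144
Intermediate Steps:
K(S) = 2 (K(S) = -3 + 5 = 2)
z(N, o) = 2
Y(a) = 1 + a (Y(a) = a + 1 = 1 + a)
Y(z(3, -2)) + D(-37) = (1 + 2) + 141 = 3 + 141 = 144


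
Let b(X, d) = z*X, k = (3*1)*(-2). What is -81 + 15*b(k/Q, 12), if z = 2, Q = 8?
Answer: -207/2 ≈ -103.50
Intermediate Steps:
k = -6 (k = 3*(-2) = -6)
b(X, d) = 2*X
-81 + 15*b(k/Q, 12) = -81 + 15*(2*(-6/8)) = -81 + 15*(2*(-6*⅛)) = -81 + 15*(2*(-¾)) = -81 + 15*(-3/2) = -81 - 45/2 = -207/2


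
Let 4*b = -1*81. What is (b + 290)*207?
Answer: 223353/4 ≈ 55838.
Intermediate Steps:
b = -81/4 (b = (-1*81)/4 = (¼)*(-81) = -81/4 ≈ -20.250)
(b + 290)*207 = (-81/4 + 290)*207 = (1079/4)*207 = 223353/4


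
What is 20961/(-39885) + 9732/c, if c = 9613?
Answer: 62220909/127804835 ≈ 0.48684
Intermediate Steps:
20961/(-39885) + 9732/c = 20961/(-39885) + 9732/9613 = 20961*(-1/39885) + 9732*(1/9613) = -6987/13295 + 9732/9613 = 62220909/127804835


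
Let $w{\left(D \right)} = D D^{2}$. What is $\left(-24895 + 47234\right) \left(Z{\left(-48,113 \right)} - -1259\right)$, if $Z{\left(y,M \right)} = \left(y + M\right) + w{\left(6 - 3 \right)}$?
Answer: $30179989$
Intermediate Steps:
$w{\left(D \right)} = D^{3}$
$Z{\left(y,M \right)} = 27 + M + y$ ($Z{\left(y,M \right)} = \left(y + M\right) + \left(6 - 3\right)^{3} = \left(M + y\right) + 3^{3} = \left(M + y\right) + 27 = 27 + M + y$)
$\left(-24895 + 47234\right) \left(Z{\left(-48,113 \right)} - -1259\right) = \left(-24895 + 47234\right) \left(\left(27 + 113 - 48\right) - -1259\right) = 22339 \left(92 + 1259\right) = 22339 \cdot 1351 = 30179989$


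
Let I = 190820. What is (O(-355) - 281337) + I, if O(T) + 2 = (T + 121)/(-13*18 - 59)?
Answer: -26521833/293 ≈ -90518.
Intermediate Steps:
O(T) = -707/293 - T/293 (O(T) = -2 + (T + 121)/(-13*18 - 59) = -2 + (121 + T)/(-234 - 59) = -2 + (121 + T)/(-293) = -2 + (121 + T)*(-1/293) = -2 + (-121/293 - T/293) = -707/293 - T/293)
(O(-355) - 281337) + I = ((-707/293 - 1/293*(-355)) - 281337) + 190820 = ((-707/293 + 355/293) - 281337) + 190820 = (-352/293 - 281337) + 190820 = -82432093/293 + 190820 = -26521833/293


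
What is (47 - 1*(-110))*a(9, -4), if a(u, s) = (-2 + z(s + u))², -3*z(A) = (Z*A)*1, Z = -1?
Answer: 157/9 ≈ 17.444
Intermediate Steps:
z(A) = A/3 (z(A) = -(-A)/3 = -(-1)*A/3 = A/3)
a(u, s) = (-2 + s/3 + u/3)² (a(u, s) = (-2 + (s + u)/3)² = (-2 + (s/3 + u/3))² = (-2 + s/3 + u/3)²)
(47 - 1*(-110))*a(9, -4) = (47 - 1*(-110))*((6 - 1*(-4) - 1*9)²/9) = (47 + 110)*((6 + 4 - 9)²/9) = 157*((⅑)*1²) = 157*((⅑)*1) = 157*(⅑) = 157/9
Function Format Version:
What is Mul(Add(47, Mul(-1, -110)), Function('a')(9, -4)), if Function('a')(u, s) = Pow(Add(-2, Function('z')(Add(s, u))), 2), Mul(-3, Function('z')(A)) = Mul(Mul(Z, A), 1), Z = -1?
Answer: Rational(157, 9) ≈ 17.444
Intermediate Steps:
Function('z')(A) = Mul(Rational(1, 3), A) (Function('z')(A) = Mul(Rational(-1, 3), Mul(Mul(-1, A), 1)) = Mul(Rational(-1, 3), Mul(-1, A)) = Mul(Rational(1, 3), A))
Function('a')(u, s) = Pow(Add(-2, Mul(Rational(1, 3), s), Mul(Rational(1, 3), u)), 2) (Function('a')(u, s) = Pow(Add(-2, Mul(Rational(1, 3), Add(s, u))), 2) = Pow(Add(-2, Add(Mul(Rational(1, 3), s), Mul(Rational(1, 3), u))), 2) = Pow(Add(-2, Mul(Rational(1, 3), s), Mul(Rational(1, 3), u)), 2))
Mul(Add(47, Mul(-1, -110)), Function('a')(9, -4)) = Mul(Add(47, Mul(-1, -110)), Mul(Rational(1, 9), Pow(Add(6, Mul(-1, -4), Mul(-1, 9)), 2))) = Mul(Add(47, 110), Mul(Rational(1, 9), Pow(Add(6, 4, -9), 2))) = Mul(157, Mul(Rational(1, 9), Pow(1, 2))) = Mul(157, Mul(Rational(1, 9), 1)) = Mul(157, Rational(1, 9)) = Rational(157, 9)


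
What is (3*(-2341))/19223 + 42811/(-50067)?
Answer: -1174576394/962437941 ≈ -1.2204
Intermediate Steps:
(3*(-2341))/19223 + 42811/(-50067) = -7023*1/19223 + 42811*(-1/50067) = -7023/19223 - 42811/50067 = -1174576394/962437941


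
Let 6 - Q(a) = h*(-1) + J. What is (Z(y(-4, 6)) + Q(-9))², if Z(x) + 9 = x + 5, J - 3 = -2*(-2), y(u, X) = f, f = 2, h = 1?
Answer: 4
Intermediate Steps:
y(u, X) = 2
J = 7 (J = 3 - 2*(-2) = 3 + 4 = 7)
Z(x) = -4 + x (Z(x) = -9 + (x + 5) = -9 + (5 + x) = -4 + x)
Q(a) = 0 (Q(a) = 6 - (1*(-1) + 7) = 6 - (-1 + 7) = 6 - 1*6 = 6 - 6 = 0)
(Z(y(-4, 6)) + Q(-9))² = ((-4 + 2) + 0)² = (-2 + 0)² = (-2)² = 4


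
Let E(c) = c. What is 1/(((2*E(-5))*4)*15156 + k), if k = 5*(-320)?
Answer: -1/607840 ≈ -1.6452e-6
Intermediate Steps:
k = -1600
1/(((2*E(-5))*4)*15156 + k) = 1/(((2*(-5))*4)*15156 - 1600) = 1/(-10*4*15156 - 1600) = 1/(-40*15156 - 1600) = 1/(-606240 - 1600) = 1/(-607840) = -1/607840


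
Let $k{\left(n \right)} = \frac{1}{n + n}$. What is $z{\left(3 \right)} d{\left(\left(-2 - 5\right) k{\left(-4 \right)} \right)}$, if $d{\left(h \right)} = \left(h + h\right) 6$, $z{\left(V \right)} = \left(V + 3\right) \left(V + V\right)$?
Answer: $378$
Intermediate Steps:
$z{\left(V \right)} = 2 V \left(3 + V\right)$ ($z{\left(V \right)} = \left(3 + V\right) 2 V = 2 V \left(3 + V\right)$)
$k{\left(n \right)} = \frac{1}{2 n}$
$d{\left(h \right)} = 12 h$ ($d{\left(h \right)} = 2 h 6 = 12 h$)
$z{\left(3 \right)} d{\left(\left(-2 - 5\right) k{\left(-4 \right)} \right)} = 2 \cdot 3 \left(3 + 3\right) 12 \left(-2 - 5\right) \frac{1}{2 \left(-4\right)} = 2 \cdot 3 \cdot 6 \cdot 12 \left(- 7 \cdot \frac{1}{2} \left(- \frac{1}{4}\right)\right) = 36 \cdot 12 \left(\left(-7\right) \left(- \frac{1}{8}\right)\right) = 36 \cdot 12 \cdot \frac{7}{8} = 36 \cdot \frac{21}{2} = 378$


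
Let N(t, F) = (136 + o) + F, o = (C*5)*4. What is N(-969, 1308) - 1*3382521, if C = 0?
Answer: -3381077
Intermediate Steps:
o = 0 (o = (0*5)*4 = 0*4 = 0)
N(t, F) = 136 + F (N(t, F) = (136 + 0) + F = 136 + F)
N(-969, 1308) - 1*3382521 = (136 + 1308) - 1*3382521 = 1444 - 3382521 = -3381077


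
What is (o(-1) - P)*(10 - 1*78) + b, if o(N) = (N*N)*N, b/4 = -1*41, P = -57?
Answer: -3972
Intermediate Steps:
b = -164 (b = 4*(-1*41) = 4*(-41) = -164)
o(N) = N³ (o(N) = N²*N = N³)
(o(-1) - P)*(10 - 1*78) + b = ((-1)³ - 1*(-57))*(10 - 1*78) - 164 = (-1 + 57)*(10 - 78) - 164 = 56*(-68) - 164 = -3808 - 164 = -3972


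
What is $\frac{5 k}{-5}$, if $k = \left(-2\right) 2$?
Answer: $4$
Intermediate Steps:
$k = -4$
$\frac{5 k}{-5} = \frac{5 \left(-4\right)}{-5} = \left(-20\right) \left(- \frac{1}{5}\right) = 4$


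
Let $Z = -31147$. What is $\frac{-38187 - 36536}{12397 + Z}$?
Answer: $\frac{74723}{18750} \approx 3.9852$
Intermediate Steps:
$\frac{-38187 - 36536}{12397 + Z} = \frac{-38187 - 36536}{12397 - 31147} = - \frac{74723}{-18750} = \left(-74723\right) \left(- \frac{1}{18750}\right) = \frac{74723}{18750}$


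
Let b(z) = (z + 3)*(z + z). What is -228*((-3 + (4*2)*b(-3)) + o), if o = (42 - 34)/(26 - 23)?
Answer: 76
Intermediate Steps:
b(z) = 2*z*(3 + z) (b(z) = (3 + z)*(2*z) = 2*z*(3 + z))
o = 8/3 ≈ 2.6667
-228*((-3 + (4*2)*b(-3)) + o) = -228*((-3 + (4*2)*(2*(-3)*(3 - 3))) + 8/3) = -228*((-3 + 8*(2*(-3)*0)) + 8/3) = -228*((-3 + 8*0) + 8/3) = -228*((-3 + 0) + 8/3) = -228*(-3 + 8/3) = -228*(-⅓) = 76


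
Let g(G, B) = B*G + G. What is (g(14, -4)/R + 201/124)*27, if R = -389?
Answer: 2251719/48236 ≈ 46.681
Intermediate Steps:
g(G, B) = G + B*G
(g(14, -4)/R + 201/124)*27 = ((14*(1 - 4))/(-389) + 201/124)*27 = ((14*(-3))*(-1/389) + 201*(1/124))*27 = (-42*(-1/389) + 201/124)*27 = (42/389 + 201/124)*27 = (83397/48236)*27 = 2251719/48236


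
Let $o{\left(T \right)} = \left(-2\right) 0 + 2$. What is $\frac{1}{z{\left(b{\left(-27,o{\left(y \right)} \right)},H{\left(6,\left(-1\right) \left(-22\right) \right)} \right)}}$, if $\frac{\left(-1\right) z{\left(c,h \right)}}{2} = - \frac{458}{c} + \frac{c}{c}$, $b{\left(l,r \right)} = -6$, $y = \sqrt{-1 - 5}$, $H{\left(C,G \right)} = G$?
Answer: $- \frac{3}{464} \approx -0.0064655$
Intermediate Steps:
$y = i \sqrt{6}$ ($y = \sqrt{-6} = i \sqrt{6} \approx 2.4495 i$)
$o{\left(T \right)} = 2$ ($o{\left(T \right)} = 0 + 2 = 2$)
$z{\left(c,h \right)} = -2 + \frac{916}{c}$ ($z{\left(c,h \right)} = - 2 \left(- \frac{458}{c} + \frac{c}{c}\right) = - 2 \left(- \frac{458}{c} + 1\right) = - 2 \left(1 - \frac{458}{c}\right) = -2 + \frac{916}{c}$)
$\frac{1}{z{\left(b{\left(-27,o{\left(y \right)} \right)},H{\left(6,\left(-1\right) \left(-22\right) \right)} \right)}} = \frac{1}{-2 + \frac{916}{-6}} = \frac{1}{-2 + 916 \left(- \frac{1}{6}\right)} = \frac{1}{-2 - \frac{458}{3}} = \frac{1}{- \frac{464}{3}} = - \frac{3}{464}$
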